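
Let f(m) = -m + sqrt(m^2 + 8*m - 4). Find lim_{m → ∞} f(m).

This has the form ∞ − ∞. Multiply and divide by the conjugate √(m^2 + 8*m - 4) + m.
That gives (8m - 4) / (√(m^2 + 8*m - 4) + m).
Divide numerator and denominator by m: the limit is 8/(2·1) = 4.

4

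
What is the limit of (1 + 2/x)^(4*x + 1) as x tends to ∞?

The base → 1 and the exponent → ∞: a 1^∞ form.
Take logarithms: (4x + 1)·ln(1 + 2/x). Since ln(1+u) ~ u for small u, this behaves like (4x)·(2/x) → 8.
So the limit is e^(8).

e^(8)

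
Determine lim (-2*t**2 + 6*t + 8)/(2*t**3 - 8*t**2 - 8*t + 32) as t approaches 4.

Since t = 4 makes numerator and denominator zero, (t - 4) divides both.
Cancelling it gives (-2*t - 2)/(2*t^2 - 8); now plug in t = 4 to get -5/12.

-5/12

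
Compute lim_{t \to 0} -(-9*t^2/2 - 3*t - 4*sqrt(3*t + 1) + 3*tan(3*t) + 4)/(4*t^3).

-81/16

Substitution gives 0/0; apply L'Hôpital's rule 3 times.
After differentiating numerator and denominator 3 times the quotient is (486*tan(3*t)^2/cos(3*t)^2 + 162/cos(3*t)^2 - 81/(2*(3*t + 1)^(5/2)))/(-24); at t = 0 this is -81/16.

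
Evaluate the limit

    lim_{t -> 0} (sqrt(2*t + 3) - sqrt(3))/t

√(3)/3

Substitution gives 0/0. Multiply numerator and denominator by the conjugate √(3 + 2t) + √3.
The numerator becomes (3 + 2t) − 3 = 2t, so the expression simplifies to 2/(√(3 + 2t) + √3).
Letting t → 0 gives 2/(2√3) = √(3)/3.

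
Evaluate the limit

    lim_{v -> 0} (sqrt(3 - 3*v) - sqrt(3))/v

-√(3)/2

A 0/0 form; rationalise with √(3 - 3v) + √3. This collapses the numerator to -3v, leaving -3/(√(3 - 3v) + √3) → -3/(2√3) = -√(3)/2.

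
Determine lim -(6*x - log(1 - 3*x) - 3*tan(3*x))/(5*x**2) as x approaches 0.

Substitution gives 0/0 (the numerator vanishes to order 2).
Expand each term to order x^2: the coefficient of x^2 in −ln(1 - 3x) is 9/2 and in -3·tan(3x) is 0.
Lower-order terms cancel with the polynomial part, so the numerator is (9/2)·x^2 + o(x^2), and the limit is (9/2)/(-5) = -9/10.

-9/10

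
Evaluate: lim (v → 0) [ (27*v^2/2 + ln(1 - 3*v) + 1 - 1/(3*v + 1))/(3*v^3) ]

6

Substitution gives 0/0 (the numerator vanishes to order 3).
Expand each term to order v^3: the coefficient of v^3 in −1/(1 + 3v) is 27 and in ln(1 - 3v) is -9.
Lower-order terms cancel with the polynomial part, so the numerator is (18)·v^3 + o(v^3), and the limit is (18)/(3) = 6.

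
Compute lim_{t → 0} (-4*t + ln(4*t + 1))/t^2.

-8

Direct substitution gives 0/0.
Apply L'Hôpital: lim (-4 + 4/(4*t + 1))/(2*t), still 0/0.
After 2 applications of L'Hôpital's rule the quotient is (-16/(4*t + 1)^2)/(2); substituting t = 0 gives -8.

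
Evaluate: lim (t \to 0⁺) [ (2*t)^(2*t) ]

Base → 0⁺ and exponent → 0⁺: a 0^0 form.
Take logs: 2t·ln(2t). This is 0·(−∞); rewriting as ln(2t)/(1/(2t)) and applying L'Hôpital gives 0.
Hence the limit is e^0 = 1.

1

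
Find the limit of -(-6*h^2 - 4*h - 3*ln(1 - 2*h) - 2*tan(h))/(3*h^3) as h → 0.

-22/9

Substitution gives 0/0; apply L'Hôpital's rule 3 times.
After differentiating numerator and denominator 3 times the quotient is (8/cos(h)^2 - 12/cos(h)^4 - 48/(2*h - 1)^3)/(-18); at h = 0 this is -22/9.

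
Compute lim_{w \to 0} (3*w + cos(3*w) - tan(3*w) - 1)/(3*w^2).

-3/2

Substitution gives 0/0 (the numerator vanishes to order 2).
Expand each term to order w^2: the coefficient of w^2 in cos(3w) is -9/2 and in −tan(3w) is 0.
Lower-order terms cancel with the polynomial part, so the numerator is (-9/2)·w^2 + o(w^2), and the limit is (-9/2)/(3) = -3/2.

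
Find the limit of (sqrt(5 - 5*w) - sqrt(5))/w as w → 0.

Substitution gives 0/0. Multiply numerator and denominator by the conjugate √(5 - 5w) + √5.
The numerator becomes (5 - 5w) − 5 = -5w, so the expression simplifies to -5/(√(5 - 5w) + √5).
Letting w → 0 gives -5/(2√5) = -√(5)/2.

-√(5)/2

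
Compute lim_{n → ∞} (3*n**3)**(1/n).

1

Base → ∞ and exponent → 0: an ∞^0 form.
Take logs: (1/n)·ln(3·n^3) = (ln 3 + 3·ln n)/n → 0.
So the limit is e^0 = 1.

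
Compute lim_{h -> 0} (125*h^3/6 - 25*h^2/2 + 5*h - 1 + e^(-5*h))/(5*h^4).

125/24

Direct substitution gives 0/0.
Apply L'Hôpital: lim (125*h^2/2 - 25*h + 5 - 5*e^(-5*h))/(20*h^3), still 0/0.
Apply L'Hôpital: lim (125*h - 25 + 25*e^(-5*h))/(60*h^2), still 0/0.
Apply L'Hôpital: lim (125 - 125*e^(-5*h))/(120*h), still 0/0.
After 4 applications of L'Hôpital's rule the quotient is (625*e^(-5*h))/(120); substituting h = 0 gives 125/24.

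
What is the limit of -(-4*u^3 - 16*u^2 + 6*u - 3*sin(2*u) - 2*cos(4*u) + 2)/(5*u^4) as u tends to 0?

64/15

Substitution gives 0/0 (the numerator vanishes to order 4).
Expand each term to order u^4: the coefficient of u^4 in -2·cos(4u) is -64/3 and in -3·sin(2u) is 0.
Lower-order terms cancel with the polynomial part, so the numerator is (-64/3)·u^4 + o(u^4), and the limit is (-64/3)/(-5) = 64/15.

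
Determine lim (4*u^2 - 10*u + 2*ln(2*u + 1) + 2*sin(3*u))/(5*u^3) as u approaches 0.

-11/15

Substitution gives 0/0; apply L'Hôpital's rule 3 times.
After differentiating numerator and denominator 3 times the quotient is (-54*cos(3*u) + 32/(2*u + 1)^3)/(30); at u = 0 this is -11/15.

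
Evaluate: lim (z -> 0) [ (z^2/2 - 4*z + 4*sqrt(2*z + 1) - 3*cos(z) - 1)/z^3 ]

Substitution gives 0/0 (the numerator vanishes to order 3).
Expand each term to order z^3: the coefficient of z^3 in 4·√(1 + 2z) is 2 and in -3·cos(z) is 0.
Lower-order terms cancel with the polynomial part, so the numerator is (2)·z^3 + o(z^3), and the limit is (2)/(1) = 2.

2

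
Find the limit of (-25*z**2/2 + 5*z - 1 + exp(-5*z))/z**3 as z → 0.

-125/6

Direct substitution gives 0/0.
Apply L'Hôpital: lim (-25*z + 5 - 5*e^(-5*z))/(3*z^2), still 0/0.
Apply L'Hôpital: lim (-25 + 25*e^(-5*z))/(6*z), still 0/0.
After 3 applications of L'Hôpital's rule the quotient is (-125*e^(-5*z))/(6); substituting z = 0 gives -125/6.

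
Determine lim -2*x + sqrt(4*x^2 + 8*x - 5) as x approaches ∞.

2

This has the form ∞ − ∞. Multiply and divide by the conjugate √(4*x^2 + 8*x - 5) + 2x.
That gives (8x - 5) / (√(4*x^2 + 8*x - 5) + 2x).
Divide numerator and denominator by x: the limit is 8/(2·2) = 2.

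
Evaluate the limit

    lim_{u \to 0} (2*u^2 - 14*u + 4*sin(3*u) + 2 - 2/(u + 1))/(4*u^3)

-4

Substitution gives 0/0 (the numerator vanishes to order 3).
Expand each term to order u^3: the coefficient of u^3 in 4·sin(3u) is -18 and in -2·1/(1 + u) is 2.
Lower-order terms cancel with the polynomial part, so the numerator is (-16)·u^3 + o(u^3), and the limit is (-16)/(4) = -4.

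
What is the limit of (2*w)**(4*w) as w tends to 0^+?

1

Base → 0⁺ and exponent → 0⁺: a 0^0 form.
Take logs: 4w·ln(2w). This is 0·(−∞); rewriting as ln(2w)/(1/(4w)) and applying L'Hôpital gives 0.
Hence the limit is e^0 = 1.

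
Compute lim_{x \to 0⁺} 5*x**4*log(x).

This is a 0·(−∞) form. Rewrite as 5·ln(x) / x^(−4) and apply L'Hôpital:
the derivative quotient is 5·(1/x) / (−4·x^(−5)) = (-5/4)·x^4 → 0.

0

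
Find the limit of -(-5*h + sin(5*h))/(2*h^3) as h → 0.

Direct substitution gives 0/0.
Apply L'Hôpital: lim (5*cos(5*h) - 5)/(-6*h^2), still 0/0.
Apply L'Hôpital: lim (-25*sin(5*h))/(-12*h), still 0/0.
After 3 applications of L'Hôpital's rule the quotient is (-125*cos(5*h))/(-12); substituting h = 0 gives 125/12.

125/12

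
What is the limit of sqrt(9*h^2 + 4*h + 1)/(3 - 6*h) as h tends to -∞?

1/2

For large |h|, √(9*h^2 + 4*h + 1) ≈ √9·|h| and the denominator ≈ -6h.
Since h → −∞, |h| = −h, giving −√9/(-6) = 1/2.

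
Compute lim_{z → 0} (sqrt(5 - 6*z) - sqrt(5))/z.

A 0/0 form; rationalise with √(5 - 6z) + √5. This collapses the numerator to -6z, leaving -6/(√(5 - 6z) + √5) → -6/(2√5) = -3*√(5)/5.

-3*√(5)/5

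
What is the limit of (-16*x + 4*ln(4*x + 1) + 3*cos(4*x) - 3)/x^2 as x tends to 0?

-56

Substitution gives 0/0; apply L'Hôpital's rule 2 times.
After differentiating numerator and denominator 2 times the quotient is (-48*cos(4*x) - 64/(4*x + 1)^2)/(2); at x = 0 this is -56.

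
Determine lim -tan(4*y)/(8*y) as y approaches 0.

-1/2

Substitution gives 0/0.
Since tan(u)/u → 1 as u → 0, tan(4y)/(4y) → 1 and the limit is 4/(-8) = -1/2.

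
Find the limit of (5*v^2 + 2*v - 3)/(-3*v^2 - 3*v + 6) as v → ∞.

-5/3

Numerator and denominator both have degree 2.
Dividing every term by v^2, all lower-order terms vanish and the limit is the ratio of leading coefficients, 5/(-3) = -5/3.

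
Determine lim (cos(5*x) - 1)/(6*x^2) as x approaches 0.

Direct substitution gives 0/0.
Apply L'Hôpital: lim (-5*sin(5*x))/(12*x), still 0/0.
After 2 applications of L'Hôpital's rule the quotient is (-25*cos(5*x))/(12); substituting x = 0 gives -25/12.

-25/12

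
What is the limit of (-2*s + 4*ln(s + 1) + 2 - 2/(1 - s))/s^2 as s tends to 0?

-4

Substitution gives 0/0; apply L'Hôpital's rule 2 times.
After differentiating numerator and denominator 2 times the quotient is (-4/(s + 1)^2 + 4/(s - 1)^3)/(2); at s = 0 this is -4.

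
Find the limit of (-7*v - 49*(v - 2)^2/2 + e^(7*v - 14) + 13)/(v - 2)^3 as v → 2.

Direct substitution gives 0/0.
Apply L'Hôpital: lim (-49*v + 7*e^(7*v - 14) + 91)/(3*(v - 2)^2), still 0/0.
Apply L'Hôpital: lim (49*e^(7*v - 14) - 49)/(6*v - 12), still 0/0.
After 3 applications of L'Hôpital's rule the quotient is (343*e^(7*v - 14))/(6); substituting v = 2 gives 343/6.

343/6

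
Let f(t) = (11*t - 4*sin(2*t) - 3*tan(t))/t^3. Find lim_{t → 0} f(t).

Substitution gives 0/0 (the numerator vanishes to order 3).
Expand each term to order t^3: the coefficient of t^3 in -3·tan(t) is -1 and in -4·sin(2t) is 16/3.
Lower-order terms cancel with the polynomial part, so the numerator is (13/3)·t^3 + o(t^3), and the limit is (13/3)/(1) = 13/3.

13/3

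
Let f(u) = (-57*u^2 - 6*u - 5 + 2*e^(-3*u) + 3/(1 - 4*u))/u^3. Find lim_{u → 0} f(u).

183

Substitution gives 0/0 (the numerator vanishes to order 3).
Expand each term to order u^3: the coefficient of u^3 in 3·1/(1 - 4u) is 192 and in 2·e^(-3u) is -9.
Lower-order terms cancel with the polynomial part, so the numerator is (183)·u^3 + o(u^3), and the limit is (183)/(1) = 183.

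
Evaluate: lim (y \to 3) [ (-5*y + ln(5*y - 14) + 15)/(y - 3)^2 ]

-25/2

Direct substitution gives 0/0.
Apply L'Hôpital: lim (-5 + 5/(5*y - 14))/(2*y - 6), still 0/0.
After 2 applications of L'Hôpital's rule the quotient is (-25/(5*y - 14)^2)/(2); substituting y = 3 gives -25/2.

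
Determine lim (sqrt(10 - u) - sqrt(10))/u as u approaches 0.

Substitution gives 0/0. Multiply numerator and denominator by the conjugate √(10 - u) + √10.
The numerator becomes (10 - u) − 10 = -u, so the expression simplifies to -1/(√(10 - u) + √10).
Letting u → 0 gives -1/(2√10) = -√(10)/20.

-√(10)/20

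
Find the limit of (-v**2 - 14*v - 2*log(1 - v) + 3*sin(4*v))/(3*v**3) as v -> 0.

-94/9

Substitution gives 0/0; apply L'Hôpital's rule 3 times.
After differentiating numerator and denominator 3 times the quotient is (-192*cos(4*v) - 4/(v - 1)^3)/(18); at v = 0 this is -94/9.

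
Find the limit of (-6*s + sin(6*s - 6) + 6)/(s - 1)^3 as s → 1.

Direct substitution gives 0/0.
Apply L'Hôpital: lim (6*cos(6*s - 6) - 6)/(3*(s - 1)^2), still 0/0.
Apply L'Hôpital: lim (-36*sin(6*s - 6))/(6*s - 6), still 0/0.
After 3 applications of L'Hôpital's rule the quotient is (-216*cos(6*s - 6))/(6); substituting s = 1 gives -36.

-36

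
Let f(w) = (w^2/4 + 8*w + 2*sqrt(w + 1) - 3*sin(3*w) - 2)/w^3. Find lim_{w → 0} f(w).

Substitution gives 0/0 (the numerator vanishes to order 3).
Expand each term to order w^3: the coefficient of w^3 in -3·sin(3w) is 27/2 and in 2·√(1 + w) is 1/8.
Lower-order terms cancel with the polynomial part, so the numerator is (109/8)·w^3 + o(w^3), and the limit is (109/8)/(1) = 109/8.

109/8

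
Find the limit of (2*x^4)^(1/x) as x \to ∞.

Base → ∞ and exponent → 0: an ∞^0 form.
Take logs: (1/x)·ln(2·x^4) = (ln 2 + 4·ln x)/x → 0.
So the limit is e^0 = 1.

1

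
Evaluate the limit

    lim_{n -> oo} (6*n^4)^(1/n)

1

Base → ∞ and exponent → 0: an ∞^0 form.
Take logs: (1/n)·ln(6·n^4) = (ln 6 + 4·ln n)/n → 0.
So the limit is e^0 = 1.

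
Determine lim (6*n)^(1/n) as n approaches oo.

Base → ∞ and exponent → 0: an ∞^0 form.
Take logs: (1/n)·ln(6·n^1) = (ln 6 + 1·ln n)/n → 0.
So the limit is e^0 = 1.

1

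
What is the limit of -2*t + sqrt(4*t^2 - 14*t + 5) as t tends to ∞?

-7/2

This has the form ∞ − ∞. Multiply and divide by the conjugate √(4*t^2 - 14*t + 5) + 2t.
That gives (-14t + 5) / (√(4*t^2 - 14*t + 5) + 2t).
Divide numerator and denominator by t: the limit is -14/(2·2) = -7/2.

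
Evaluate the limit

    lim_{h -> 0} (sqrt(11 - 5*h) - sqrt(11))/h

A 0/0 form; rationalise with √(11 - 5h) + √11. This collapses the numerator to -5h, leaving -5/(√(11 - 5h) + √11) → -5/(2√11) = -5*√(11)/22.

-5*√(11)/22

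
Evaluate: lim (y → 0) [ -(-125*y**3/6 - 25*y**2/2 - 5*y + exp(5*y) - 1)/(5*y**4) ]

-125/24

Direct substitution gives 0/0.
Apply L'Hôpital: lim (-125*y^2/2 - 25*y + 5*e^(5*y) - 5)/(-20*y^3), still 0/0.
Apply L'Hôpital: lim (-125*y + 25*e^(5*y) - 25)/(-60*y^2), still 0/0.
Apply L'Hôpital: lim (125*e^(5*y) - 125)/(-120*y), still 0/0.
After 4 applications of L'Hôpital's rule the quotient is (625*e^(5*y))/(-120); substituting y = 0 gives -125/24.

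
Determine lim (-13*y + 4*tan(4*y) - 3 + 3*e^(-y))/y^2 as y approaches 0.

3/2

Substitution gives 0/0 (the numerator vanishes to order 2).
Expand each term to order y^2: the coefficient of y^2 in 3·e^(-y) is 3/2 and in 4·tan(4y) is 0.
Lower-order terms cancel with the polynomial part, so the numerator is (3/2)·y^2 + o(y^2), and the limit is (3/2)/(1) = 3/2.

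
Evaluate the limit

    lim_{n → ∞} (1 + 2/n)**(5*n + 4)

e^(10)

Write it as [(1 + 2/n)^n]^(5) · (1 + 2/n)^(4). The bracketed term tends to e^(2) and the second factor to 1, so the limit is e^(10).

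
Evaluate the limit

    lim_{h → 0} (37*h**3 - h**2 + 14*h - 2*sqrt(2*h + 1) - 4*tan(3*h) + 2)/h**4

5/4

Substitution gives 0/0 (the numerator vanishes to order 4).
Expand each term to order h^4: the coefficient of h^4 in -4·tan(3h) is 0 and in -2·√(1 + 2h) is 5/4.
Lower-order terms cancel with the polynomial part, so the numerator is (5/4)·h^4 + o(h^4), and the limit is (5/4)/(1) = 5/4.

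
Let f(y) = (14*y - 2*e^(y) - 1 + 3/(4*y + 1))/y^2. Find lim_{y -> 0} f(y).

47

Substitution gives 0/0 (the numerator vanishes to order 2).
Expand each term to order y^2: the coefficient of y^2 in -2·e^(y) is -1 and in 3·1/(1 + 4y) is 48.
Lower-order terms cancel with the polynomial part, so the numerator is (47)·y^2 + o(y^2), and the limit is (47)/(1) = 47.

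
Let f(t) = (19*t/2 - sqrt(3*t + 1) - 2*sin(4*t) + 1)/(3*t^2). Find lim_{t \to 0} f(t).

3/8

Substitution gives 0/0; apply L'Hôpital's rule 2 times.
After differentiating numerator and denominator 2 times the quotient is (32*sin(4*t) + 9/(4*(3*t + 1)^(3/2)))/(6); at t = 0 this is 3/8.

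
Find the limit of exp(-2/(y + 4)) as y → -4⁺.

0

As y → -4⁺, -2/(y + 4) → −∞, so e^(-2/(y + 4)) → 0.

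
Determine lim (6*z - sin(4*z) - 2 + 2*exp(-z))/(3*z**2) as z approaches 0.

1/3

Substitution gives 0/0 (the numerator vanishes to order 2).
Expand each term to order z^2: the coefficient of z^2 in −sin(4z) is 0 and in 2·e^(-z) is 1.
Lower-order terms cancel with the polynomial part, so the numerator is (1)·z^2 + o(z^2), and the limit is (1)/(3) = 1/3.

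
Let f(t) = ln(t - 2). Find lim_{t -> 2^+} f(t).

As t → 2⁺, t - 2 → 0⁺ and ln(t - 2) → −∞.
Multiplying by 1 gives -∞.

-∞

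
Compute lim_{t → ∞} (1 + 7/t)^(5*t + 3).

Let L be the limit and take ln: ln L = lim (5t + 3)·ln(1 + 7/t) = lim (5t + 3)·(7/t + O(1/t²)) = 35.
Hence L = e^(35).

e^(35)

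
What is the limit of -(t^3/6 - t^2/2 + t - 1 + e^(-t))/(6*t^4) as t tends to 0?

-1/144

Direct substitution gives 0/0.
Apply L'Hôpital: lim (t^2/2 - t + 1 - e^(-t))/(-24*t^3), still 0/0.
Apply L'Hôpital: lim (t - 1 + e^(-t))/(-72*t^2), still 0/0.
Apply L'Hôpital: lim (1 - e^(-t))/(-144*t), still 0/0.
After 4 applications of L'Hôpital's rule the quotient is (e^(-t))/(-144); substituting t = 0 gives -1/144.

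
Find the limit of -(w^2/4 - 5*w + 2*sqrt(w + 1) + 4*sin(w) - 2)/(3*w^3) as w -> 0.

Substitution gives 0/0 (the numerator vanishes to order 3).
Expand each term to order w^3: the coefficient of w^3 in 4·sin(w) is -2/3 and in 2·√(1 + w) is 1/8.
Lower-order terms cancel with the polynomial part, so the numerator is (-13/24)·w^3 + o(w^3), and the limit is (-13/24)/(-3) = 13/72.

13/72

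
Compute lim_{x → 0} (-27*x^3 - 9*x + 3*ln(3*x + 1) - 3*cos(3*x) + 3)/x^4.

-567/8

Substitution gives 0/0; apply L'Hôpital's rule 4 times.
After differentiating numerator and denominator 4 times the quotient is (-243*cos(3*x) - 1458/(3*x + 1)^4)/(24); at x = 0 this is -567/8.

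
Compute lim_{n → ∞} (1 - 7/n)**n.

e^(-7)

The base → 1 and the exponent → ∞: a 1^∞ form.
Take logarithms: (n)·ln(1 - 7/n). Since ln(1+u) ~ u for small u, this behaves like (n)·(-7/n) → -7.
So the limit is e^(-7).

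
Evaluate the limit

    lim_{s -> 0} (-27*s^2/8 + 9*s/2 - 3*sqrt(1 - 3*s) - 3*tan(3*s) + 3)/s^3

Substitution gives 0/0; apply L'Hôpital's rule 3 times.
After differentiating numerator and denominator 3 times the quotient is (81*(64*(1 - 3*s)^(5/2)*(cos(6*s) - 2)/(cos(6*s) + 1)^2 + 3)/(8*(1 - 3*s)^(5/2)))/(6); at s = 0 this is -351/16.

-351/16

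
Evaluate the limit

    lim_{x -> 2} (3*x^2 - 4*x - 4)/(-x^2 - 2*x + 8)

At x = 2 both the top and bottom vanish — a removable singularity. Factoring out (x - 2) from each leaves (3*x + 2)/(-x - 4), which at x = 2 equals -4/3.

-4/3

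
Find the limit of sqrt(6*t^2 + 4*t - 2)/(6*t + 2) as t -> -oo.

For large |t|, √(6*t^2 + 4*t - 2) ≈ √6·|t| and the denominator ≈ 6t.
Since t → −∞, |t| = −t, giving −√6/(6) = -√(6)/6.

-√(6)/6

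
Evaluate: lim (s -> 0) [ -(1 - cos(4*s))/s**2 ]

-8

Substitution gives 0/0.
Use (1 − cos u)/u² → 1/2 with u = 4s: the limit is 4²/(2·(-1)) = -8.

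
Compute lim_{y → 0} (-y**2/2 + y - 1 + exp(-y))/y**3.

Direct substitution gives 0/0.
Apply L'Hôpital: lim (-y + 1 - e^(-y))/(3*y^2), still 0/0.
Apply L'Hôpital: lim (-1 + e^(-y))/(6*y), still 0/0.
After 3 applications of L'Hôpital's rule the quotient is (-e^(-y))/(6); substituting y = 0 gives -1/6.

-1/6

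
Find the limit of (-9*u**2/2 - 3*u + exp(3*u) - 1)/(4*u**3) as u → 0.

Direct substitution gives 0/0.
Apply L'Hôpital: lim (-9*u + 3*e^(3*u) - 3)/(12*u^2), still 0/0.
Apply L'Hôpital: lim (9*e^(3*u) - 9)/(24*u), still 0/0.
After 3 applications of L'Hôpital's rule the quotient is (27*e^(3*u))/(24); substituting u = 0 gives 9/8.

9/8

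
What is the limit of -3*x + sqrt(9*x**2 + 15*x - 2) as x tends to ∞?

5/2

This has the form ∞ − ∞. Multiply and divide by the conjugate √(9*x^2 + 15*x - 2) + 3x.
That gives (15x - 2) / (√(9*x^2 + 15*x - 2) + 3x).
Divide numerator and denominator by x: the limit is 15/(2·3) = 5/2.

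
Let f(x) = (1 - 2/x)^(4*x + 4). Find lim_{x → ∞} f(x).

The base → 1 and the exponent → ∞: a 1^∞ form.
Take logarithms: (4x + 4)·ln(1 - 2/x). Since ln(1+u) ~ u for small u, this behaves like (4x)·(-2/x) → -8.
So the limit is e^(-8).

e^(-8)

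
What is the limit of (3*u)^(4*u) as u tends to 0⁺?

1

Base → 0⁺ and exponent → 0⁺: a 0^0 form.
Take logs: 4u·ln(3u). This is 0·(−∞); rewriting as ln(3u)/(1/(4u)) and applying L'Hôpital gives 0.
Hence the limit is e^0 = 1.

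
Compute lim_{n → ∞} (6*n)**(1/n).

Base → ∞ and exponent → 0: an ∞^0 form.
Take logs: (1/n)·ln(6·n^1) = (ln 6 + 1·ln n)/n → 0.
So the limit is e^0 = 1.

1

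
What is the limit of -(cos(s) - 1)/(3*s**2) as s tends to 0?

Direct substitution gives 0/0.
Apply L'Hôpital: lim (-sin(s))/(-6*s), still 0/0.
After 2 applications of L'Hôpital's rule the quotient is (-cos(s))/(-6); substituting s = 0 gives 1/6.

1/6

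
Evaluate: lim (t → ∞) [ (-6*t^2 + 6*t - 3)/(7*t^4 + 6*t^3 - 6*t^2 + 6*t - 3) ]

The denominator has degree 4 and the numerator degree 2. Dividing numerator and denominator by t^4 sends every term to 0 except the leading denominator term, so the limit is 0.

0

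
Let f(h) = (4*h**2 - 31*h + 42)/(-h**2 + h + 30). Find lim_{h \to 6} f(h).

Since h = 6 makes numerator and denominator zero, (h - 6) divides both.
Cancelling it gives (4*h - 7)/(-h - 5); now plug in h = 6 to get -17/11.

-17/11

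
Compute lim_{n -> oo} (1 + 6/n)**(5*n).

e^(30)

Write it as [(1 + 6/n)^n]^(5) · (1 + 6/n)^(0). The bracketed term tends to e^(6) and the second factor to 1, so the limit is e^(30).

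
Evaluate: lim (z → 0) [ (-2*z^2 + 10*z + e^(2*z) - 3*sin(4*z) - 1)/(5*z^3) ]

Substitution gives 0/0; apply L'Hôpital's rule 3 times.
After differentiating numerator and denominator 3 times the quotient is (8*e^(2*z) + 192*cos(4*z))/(30); at z = 0 this is 20/3.

20/3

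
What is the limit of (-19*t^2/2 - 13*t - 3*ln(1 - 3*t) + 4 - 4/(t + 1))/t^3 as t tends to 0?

Substitution gives 0/0; apply L'Hôpital's rule 3 times.
After differentiating numerator and denominator 3 times the quotient is (-162/(3*t - 1)^3 + 24/(t + 1)^4)/(6); at t = 0 this is 31.

31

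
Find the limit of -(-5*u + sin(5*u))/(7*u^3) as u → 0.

125/42

Direct substitution gives 0/0.
Apply L'Hôpital: lim (5*cos(5*u) - 5)/(-21*u^2), still 0/0.
Apply L'Hôpital: lim (-25*sin(5*u))/(-42*u), still 0/0.
After 3 applications of L'Hôpital's rule the quotient is (-125*cos(5*u))/(-42); substituting u = 0 gives 125/42.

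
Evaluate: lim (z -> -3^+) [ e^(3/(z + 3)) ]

As z → -3⁺, 3/(z + 3) → +∞, so e^(3/(z + 3)) → ∞.

∞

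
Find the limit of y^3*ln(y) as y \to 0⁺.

This is a 0·(−∞) form. Rewrite as 1·ln(y) / y^(−3) and apply L'Hôpital:
the derivative quotient is 1·(1/y) / (−3·y^(−4)) = (-1/3)·y^3 → 0.

0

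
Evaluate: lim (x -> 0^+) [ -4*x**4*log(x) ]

This is a 0·(−∞) form. Rewrite as -4·ln(x) / x^(−4) and apply L'Hôpital:
the derivative quotient is -4·(1/x) / (−4·x^(−5)) = (4/4)·x^4 → 0.

0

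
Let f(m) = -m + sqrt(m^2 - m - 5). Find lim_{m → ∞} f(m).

-1/2

An ∞ − ∞ form. Rationalising with the conjugate, the difference becomes (-m - 5) / (√(m^2 - m - 5) + m).
For large m the denominator behaves like 2·m, so the quotient tends to -1/2 = -1/2.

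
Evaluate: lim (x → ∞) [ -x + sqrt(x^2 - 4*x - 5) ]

-2

An ∞ − ∞ form. Rationalising with the conjugate, the difference becomes (-4x - 5) / (√(x^2 - 4*x - 5) + x).
For large x the denominator behaves like 2·x, so the quotient tends to -4/2 = -2.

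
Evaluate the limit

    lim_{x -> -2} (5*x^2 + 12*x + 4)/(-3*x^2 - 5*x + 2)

Direct substitution gives 0/0, so factor. Both numerator and denominator have (x + 2) as a factor.
After cancelling, the expression reduces to (5*x + 2)/(1 - 3*x).
Substituting x = -2 gives -8/7.

-8/7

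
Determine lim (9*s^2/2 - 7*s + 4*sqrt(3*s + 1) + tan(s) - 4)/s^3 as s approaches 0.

85/12

Substitution gives 0/0 (the numerator vanishes to order 3).
Expand each term to order s^3: the coefficient of s^3 in 4·√(1 + 3s) is 27/4 and in tan(s) is 1/3.
Lower-order terms cancel with the polynomial part, so the numerator is (85/12)·s^3 + o(s^3), and the limit is (85/12)/(1) = 85/12.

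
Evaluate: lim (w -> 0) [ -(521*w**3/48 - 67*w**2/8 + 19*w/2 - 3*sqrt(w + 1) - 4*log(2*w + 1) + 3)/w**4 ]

Substitution gives 0/0; apply L'Hôpital's rule 4 times.
After differentiating numerator and denominator 4 times the quotient is (384/(2*w + 1)^4 + 45/(16*(w + 1)^(7/2)))/(-24); at w = 0 this is -2063/128.

-2063/128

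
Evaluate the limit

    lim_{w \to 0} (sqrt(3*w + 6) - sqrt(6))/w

√(6)/4

A 0/0 form; rationalise with √(6 + 3w) + √6. This collapses the numerator to 3w, leaving 3/(√(6 + 3w) + √6) → 3/(2√6) = √(6)/4.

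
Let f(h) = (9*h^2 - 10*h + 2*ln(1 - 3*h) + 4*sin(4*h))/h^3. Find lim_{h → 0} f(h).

-182/3

Substitution gives 0/0; apply L'Hôpital's rule 3 times.
After differentiating numerator and denominator 3 times the quotient is (-256*cos(4*h) + 108/(3*h - 1)^3)/(6); at h = 0 this is -182/3.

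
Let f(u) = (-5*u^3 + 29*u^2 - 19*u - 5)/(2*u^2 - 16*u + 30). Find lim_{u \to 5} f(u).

At u = 5 both the top and bottom vanish — a removable singularity. Factoring out (u - 5) from each leaves (-5*u^2 + 4*u + 1)/(2*u - 6), which at u = 5 equals -26.

-26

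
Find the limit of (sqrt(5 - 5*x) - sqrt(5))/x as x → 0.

-√(5)/2

Substitution gives 0/0. Multiply numerator and denominator by the conjugate √(5 - 5x) + √5.
The numerator becomes (5 - 5x) − 5 = -5x, so the expression simplifies to -5/(√(5 - 5x) + √5).
Letting x → 0 gives -5/(2√5) = -√(5)/2.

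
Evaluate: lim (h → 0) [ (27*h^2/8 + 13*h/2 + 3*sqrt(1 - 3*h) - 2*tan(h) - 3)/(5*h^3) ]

Substitution gives 0/0; apply L'Hôpital's rule 3 times.
After differentiating numerator and denominator 3 times the quotient is (8/cos(h)^2 - 12/cos(h)^4 - 243/(8*(1 - 3*h)^(5/2)))/(30); at h = 0 this is -55/48.

-55/48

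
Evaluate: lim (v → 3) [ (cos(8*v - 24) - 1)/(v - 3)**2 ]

-32

Direct substitution gives 0/0.
Apply L'Hôpital: lim (-8*sin(8*v - 24))/(2*v - 6), still 0/0.
After 2 applications of L'Hôpital's rule the quotient is (-64*cos(8*v - 24))/(2); substituting v = 3 gives -32.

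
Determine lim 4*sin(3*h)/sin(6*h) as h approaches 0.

2

Substitution gives 0/0.
Divide numerator and denominator by h: sin(3h)/h → 3 and sin(6h)/h → 6, so the limit is 4·3/6 = 2.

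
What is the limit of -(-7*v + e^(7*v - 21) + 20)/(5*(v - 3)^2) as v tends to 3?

Direct substitution gives 0/0.
Apply L'Hôpital: lim (7*e^(7*v - 21) - 7)/(30 - 10*v), still 0/0.
After 2 applications of L'Hôpital's rule the quotient is (49*e^(7*v - 21))/(-10); substituting v = 3 gives -49/10.

-49/10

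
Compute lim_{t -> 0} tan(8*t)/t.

Substitution gives 0/0.
Since tan(u)/u → 1 as u → 0, tan(8t)/(8t) → 1 and the limit is 8.

8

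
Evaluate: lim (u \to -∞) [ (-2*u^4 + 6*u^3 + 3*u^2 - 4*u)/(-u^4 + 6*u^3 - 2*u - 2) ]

2

Numerator and denominator both have degree 4.
Dividing every term by u^4, all lower-order terms vanish and the limit is the ratio of leading coefficients, -2/(-1) = 2.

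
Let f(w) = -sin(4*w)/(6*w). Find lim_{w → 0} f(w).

-2/3

Substitution gives 0/0.
Write it as (4/(-6))·sin(4w)/(4w); since sin(u)/u → 1, the limit is -2/3.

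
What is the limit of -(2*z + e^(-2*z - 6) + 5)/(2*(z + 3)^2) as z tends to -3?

-1

Direct substitution gives 0/0.
Apply L'Hôpital: lim (2 - 2*e^(-2*z - 6))/(-4*z - 12), still 0/0.
After 2 applications of L'Hôpital's rule the quotient is (4*e^(-2*z - 6))/(-4); substituting z = -3 gives -1.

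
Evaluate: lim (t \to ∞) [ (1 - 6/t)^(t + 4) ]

e^(-6)

Let L be the limit and take ln: ln L = lim (t + 4)·ln(1 - 6/t) = lim (t + 4)·(-6/t + O(1/t²)) = -6.
Hence L = e^(-6).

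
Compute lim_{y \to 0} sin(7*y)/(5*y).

7/5

Substitution gives 0/0.
Write it as (7/5)·sin(7y)/(7y); since sin(u)/u → 1, the limit is 7/5.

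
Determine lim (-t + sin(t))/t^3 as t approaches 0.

Direct substitution gives 0/0.
Apply L'Hôpital: lim (cos(t) - 1)/(3*t^2), still 0/0.
Apply L'Hôpital: lim (-sin(t))/(6*t), still 0/0.
After 3 applications of L'Hôpital's rule the quotient is (-cos(t))/(6); substituting t = 0 gives -1/6.

-1/6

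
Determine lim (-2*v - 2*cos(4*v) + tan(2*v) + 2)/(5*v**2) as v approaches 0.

Substitution gives 0/0; apply L'Hôpital's rule 2 times.
After differentiating numerator and denominator 2 times the quotient is (32*cos(4*v) + 8*tan(2*v)^3 + 8*tan(2*v))/(10); at v = 0 this is 16/5.

16/5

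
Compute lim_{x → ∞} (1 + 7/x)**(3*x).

e^(21)

Let L be the limit and take ln: ln L = lim (3x)·ln(1 + 7/x) = lim (3x)·(7/x + O(1/x²)) = 21.
Hence L = e^(21).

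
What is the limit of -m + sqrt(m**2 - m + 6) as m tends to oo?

-1/2

An ∞ − ∞ form. Rationalising with the conjugate, the difference becomes (-m + 6) / (√(m^2 - m + 6) + m).
For large m the denominator behaves like 2·m, so the quotient tends to -1/2 = -1/2.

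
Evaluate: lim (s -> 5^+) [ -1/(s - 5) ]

-∞

As s → 5⁺, (s - 5) → 0⁺, so (s - 5)^1 → 0⁺ and -1/(s - 5)^1 → -∞.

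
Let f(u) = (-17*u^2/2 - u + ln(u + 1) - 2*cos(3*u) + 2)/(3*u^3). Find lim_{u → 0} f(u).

1/9

Substitution gives 0/0; apply L'Hôpital's rule 3 times.
After differentiating numerator and denominator 3 times the quotient is (-54*sin(3*u) + 2/(u + 1)^3)/(18); at u = 0 this is 1/9.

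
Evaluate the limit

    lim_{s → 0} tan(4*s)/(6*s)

Substitution gives 0/0.
Since tan(u)/u → 1 as u → 0, tan(4s)/(4s) → 1 and the limit is 4/6 = 2/3.

2/3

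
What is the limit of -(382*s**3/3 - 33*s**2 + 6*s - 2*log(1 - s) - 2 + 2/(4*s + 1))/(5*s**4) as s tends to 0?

-205/2

Substitution gives 0/0; apply L'Hôpital's rule 4 times.
After differentiating numerator and denominator 4 times the quotient is (12288/(4*s + 1)^5 + 12/(s - 1)^4)/(-120); at s = 0 this is -205/2.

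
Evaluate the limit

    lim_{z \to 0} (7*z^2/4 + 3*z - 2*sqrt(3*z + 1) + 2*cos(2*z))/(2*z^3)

Substitution gives 0/0 (the numerator vanishes to order 3).
Expand each term to order z^3: the coefficient of z^3 in -2·√(1 + 3z) is -27/8 and in 2·cos(2z) is 0.
Lower-order terms cancel with the polynomial part, so the numerator is (-27/8)·z^3 + o(z^3), and the limit is (-27/8)/(2) = -27/16.

-27/16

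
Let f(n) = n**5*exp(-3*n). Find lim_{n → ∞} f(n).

Write as n^5/e^{3n}, an ∞/∞ form.
Exponential growth dominates any polynomial, so repeated L'Hôpital (or the standard result) gives 0.

0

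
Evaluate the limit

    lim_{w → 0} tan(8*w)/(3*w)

8/3

Substitution gives 0/0.
Since tan(u)/u → 1 as u → 0, tan(8w)/(8w) → 1 and the limit is 8/3.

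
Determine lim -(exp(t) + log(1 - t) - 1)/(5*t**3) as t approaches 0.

1/30

Substitution gives 0/0; apply L'Hôpital's rule 3 times.
After differentiating numerator and denominator 3 times the quotient is (e^(t) + 2/(t - 1)^3)/(-30); at t = 0 this is 1/30.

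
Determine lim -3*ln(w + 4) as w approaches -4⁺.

∞

As w → -4⁺, w + 4 → 0⁺ and ln(w + 4) → −∞.
Multiplying by -3 gives ∞.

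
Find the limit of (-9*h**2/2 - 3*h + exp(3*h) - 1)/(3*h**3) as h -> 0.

Direct substitution gives 0/0.
Apply L'Hôpital: lim (-9*h + 3*e^(3*h) - 3)/(9*h^2), still 0/0.
Apply L'Hôpital: lim (9*e^(3*h) - 9)/(18*h), still 0/0.
After 3 applications of L'Hôpital's rule the quotient is (27*e^(3*h))/(18); substituting h = 0 gives 3/2.

3/2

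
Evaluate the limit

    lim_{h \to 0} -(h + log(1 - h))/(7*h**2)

Direct substitution gives 0/0.
Apply L'Hôpital: lim (1 - 1/(1 - h))/(-14*h), still 0/0.
After 2 applications of L'Hôpital's rule the quotient is (-1/(1 - h)^2)/(-14); substituting h = 0 gives 1/14.

1/14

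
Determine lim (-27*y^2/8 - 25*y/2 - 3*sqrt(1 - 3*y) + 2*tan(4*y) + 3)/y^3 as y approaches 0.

2291/48

Substitution gives 0/0; apply L'Hôpital's rule 3 times.
After differentiating numerator and denominator 3 times the quotient is (768*tan(4*y)^2/cos(4*y)^2 + 256/cos(4*y)^2 + 243/(8*(1 - 3*y)^(5/2)))/(6); at y = 0 this is 2291/48.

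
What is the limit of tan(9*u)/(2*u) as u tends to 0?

9/2

Substitution gives 0/0.
Since tan(θ)/θ → 1 as θ → 0, tan(9u)/(9u) → 1 and the limit is 9/2.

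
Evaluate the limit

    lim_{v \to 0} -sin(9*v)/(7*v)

-9/7

Substitution gives 0/0.
Write it as (9/(-7))·sin(9v)/(9v); since sin(u)/u → 1, the limit is -9/7.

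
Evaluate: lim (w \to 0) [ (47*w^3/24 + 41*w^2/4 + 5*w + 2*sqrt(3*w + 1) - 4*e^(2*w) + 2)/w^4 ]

Substitution gives 0/0 (the numerator vanishes to order 4).
Expand each term to order w^4: the coefficient of w^4 in -4·e^(2w) is -8/3 and in 2·√(1 + 3w) is -405/64.
Lower-order terms cancel with the polynomial part, so the numerator is (-1727/192)·w^4 + o(w^4), and the limit is (-1727/192)/(1) = -1727/192.

-1727/192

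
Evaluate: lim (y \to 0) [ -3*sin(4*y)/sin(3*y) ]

-4

Substitution gives 0/0.
Divide numerator and denominator by y: sin(4y)/y → 4 and sin(3y)/y → 3, so the limit is -3·4/3 = -4.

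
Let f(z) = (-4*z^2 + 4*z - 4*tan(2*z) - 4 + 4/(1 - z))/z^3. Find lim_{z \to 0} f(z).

-20/3

Substitution gives 0/0; apply L'Hôpital's rule 3 times.
After differentiating numerator and denominator 3 times the quotient is (-128*tan(2*z)^2/cos(2*z)^2 - 64/cos(2*z)^4 + 24/(z - 1)^4)/(6); at z = 0 this is -20/3.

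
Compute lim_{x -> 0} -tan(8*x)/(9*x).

Substitution gives 0/0.
Since tan(u)/u → 1 as u → 0, tan(8x)/(8x) → 1 and the limit is 8/(-9) = -8/9.

-8/9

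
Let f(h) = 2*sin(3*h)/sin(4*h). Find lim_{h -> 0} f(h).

Substitution gives 0/0.
Divide numerator and denominator by h: sin(3h)/h → 3 and sin(4h)/h → 4, so the limit is 2·3/4 = 3/2.

3/2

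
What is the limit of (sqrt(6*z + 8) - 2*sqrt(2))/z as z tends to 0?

3*√(2)/4

Substitution gives 0/0. Multiply numerator and denominator by the conjugate √(8 + 6z) + √8.
The numerator becomes (8 + 6z) − 8 = 6z, so the expression simplifies to 6/(√(8 + 6z) + √8).
Letting z → 0 gives 6/(2√8) = 3*√(2)/4.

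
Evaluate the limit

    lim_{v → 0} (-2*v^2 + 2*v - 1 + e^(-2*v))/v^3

-4/3

Direct substitution gives 0/0.
Apply L'Hôpital: lim (-4*v + 2 - 2*e^(-2*v))/(3*v^2), still 0/0.
Apply L'Hôpital: lim (-4 + 4*e^(-2*v))/(6*v), still 0/0.
After 3 applications of L'Hôpital's rule the quotient is (-8*e^(-2*v))/(6); substituting v = 0 gives -4/3.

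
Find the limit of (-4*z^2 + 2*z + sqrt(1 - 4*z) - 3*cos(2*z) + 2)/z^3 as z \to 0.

Substitution gives 0/0; apply L'Hôpital's rule 3 times.
After differentiating numerator and denominator 3 times the quotient is (-24*sin(2*z) - 24/(1 - 4*z)^(5/2))/(6); at z = 0 this is -4.

-4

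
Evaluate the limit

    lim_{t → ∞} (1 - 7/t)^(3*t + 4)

Write it as [(1 - 7/t)^t]^(3) · (1 - 7/t)^(4). The bracketed term tends to e^(-7) and the second factor to 1, so the limit is e^(-21).

e^(-21)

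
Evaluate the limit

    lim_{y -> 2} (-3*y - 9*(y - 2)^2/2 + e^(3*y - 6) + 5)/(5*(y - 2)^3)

Direct substitution gives 0/0.
Apply L'Hôpital: lim (-9*y + 3*e^(3*y - 6) + 15)/(15*(y - 2)^2), still 0/0.
Apply L'Hôpital: lim (9*e^(3*y - 6) - 9)/(30*y - 60), still 0/0.
After 3 applications of L'Hôpital's rule the quotient is (27*e^(3*y - 6))/(30); substituting y = 2 gives 9/10.

9/10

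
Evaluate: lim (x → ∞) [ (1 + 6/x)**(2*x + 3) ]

The base → 1 and the exponent → ∞: a 1^∞ form.
Take logarithms: (2x + 3)·ln(1 + 6/x). Since ln(1+u) ~ u for small u, this behaves like (2x)·(6/x) → 12.
So the limit is e^(12).

e^(12)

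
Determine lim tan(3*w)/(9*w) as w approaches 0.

1/3

Substitution gives 0/0.
Since tan(u)/u → 1 as u → 0, tan(3w)/(3w) → 1 and the limit is 3/9 = 1/3.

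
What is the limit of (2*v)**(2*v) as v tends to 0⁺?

1

Base → 0⁺ and exponent → 0⁺: a 0^0 form.
Take logs: 2v·ln(2v). This is 0·(−∞); rewriting as ln(2v)/(1/(2v)) and applying L'Hôpital gives 0.
Hence the limit is e^0 = 1.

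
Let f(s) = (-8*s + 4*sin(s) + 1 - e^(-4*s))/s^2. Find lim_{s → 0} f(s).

-8

Substitution gives 0/0; apply L'Hôpital's rule 2 times.
After differentiating numerator and denominator 2 times the quotient is (-4*sin(s) - 16*e^(-4*s))/(2); at s = 0 this is -8.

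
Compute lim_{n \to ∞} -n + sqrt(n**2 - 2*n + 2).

-1

This has the form ∞ − ∞. Multiply and divide by the conjugate √(n^2 - 2*n + 2) + n.
That gives (-2n + 2) / (√(n^2 - 2*n + 2) + n).
Divide numerator and denominator by n: the limit is -2/(2·1) = -1.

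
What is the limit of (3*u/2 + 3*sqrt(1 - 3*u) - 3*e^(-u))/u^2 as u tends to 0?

-39/8

Substitution gives 0/0; apply L'Hôpital's rule 2 times.
After differentiating numerator and denominator 2 times the quotient is (-3*e^(-u) - 27/(4*(1 - 3*u)^(3/2)))/(2); at u = 0 this is -39/8.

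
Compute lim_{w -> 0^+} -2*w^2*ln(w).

0

This is a 0·(−∞) form. Rewrite as -2·ln(w) / w^(−2) and apply L'Hôpital:
the derivative quotient is -2·(1/w) / (−2·w^(−3)) = (2/2)·w^2 → 0.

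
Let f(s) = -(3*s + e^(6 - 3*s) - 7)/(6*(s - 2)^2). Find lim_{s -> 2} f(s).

Direct substitution gives 0/0.
Apply L'Hôpital: lim (3 - 3*e^(6 - 3*s))/(24 - 12*s), still 0/0.
After 2 applications of L'Hôpital's rule the quotient is (9*e^(6 - 3*s))/(-12); substituting s = 2 gives -3/4.

-3/4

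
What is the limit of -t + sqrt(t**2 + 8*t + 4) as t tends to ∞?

This has the form ∞ − ∞. Multiply and divide by the conjugate √(t^2 + 8*t + 4) + t.
That gives (8t + 4) / (√(t^2 + 8*t + 4) + t).
Divide numerator and denominator by t: the limit is 8/(2·1) = 4.

4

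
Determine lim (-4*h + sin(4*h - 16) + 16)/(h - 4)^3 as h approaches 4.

Direct substitution gives 0/0.
Apply L'Hôpital: lim (4*cos(4*h - 16) - 4)/(3*(h - 4)^2), still 0/0.
Apply L'Hôpital: lim (-16*sin(4*h - 16))/(6*h - 24), still 0/0.
After 3 applications of L'Hôpital's rule the quotient is (-64*cos(4*h - 16))/(6); substituting h = 4 gives -32/3.

-32/3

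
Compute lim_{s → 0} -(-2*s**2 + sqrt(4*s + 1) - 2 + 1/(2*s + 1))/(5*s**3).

4/5

Substitution gives 0/0 (the numerator vanishes to order 3).
Expand each term to order s^3: the coefficient of s^3 in √(1 + 4s) is 4 and in 1/(1 + 2s) is -8.
Lower-order terms cancel with the polynomial part, so the numerator is (-4)·s^3 + o(s^3), and the limit is (-4)/(-5) = 4/5.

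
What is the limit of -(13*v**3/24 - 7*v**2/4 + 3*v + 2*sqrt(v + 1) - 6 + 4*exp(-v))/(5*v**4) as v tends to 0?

Substitution gives 0/0; apply L'Hôpital's rule 4 times.
After differentiating numerator and denominator 4 times the quotient is (4*e^(-v) - 15/(8*(v + 1)^(7/2)))/(-120); at v = 0 this is -17/960.

-17/960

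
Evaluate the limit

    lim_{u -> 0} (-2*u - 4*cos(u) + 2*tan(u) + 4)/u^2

Substitution gives 0/0; apply L'Hôpital's rule 2 times.
After differentiating numerator and denominator 2 times the quotient is (4*cos(u) + 4*tan(u)^3 + 4*tan(u))/(2); at u = 0 this is 2.

2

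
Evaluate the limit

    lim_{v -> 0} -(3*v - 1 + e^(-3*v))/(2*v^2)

-9/4

Direct substitution gives 0/0.
Apply L'Hôpital: lim (3 - 3*e^(-3*v))/(-4*v), still 0/0.
After 2 applications of L'Hôpital's rule the quotient is (9*e^(-3*v))/(-4); substituting v = 0 gives -9/4.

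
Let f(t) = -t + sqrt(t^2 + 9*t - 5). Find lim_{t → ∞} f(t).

9/2

This has the form ∞ − ∞. Multiply and divide by the conjugate √(t^2 + 9*t - 5) + t.
That gives (9t - 5) / (√(t^2 + 9*t - 5) + t).
Divide numerator and denominator by t: the limit is 9/(2·1) = 9/2.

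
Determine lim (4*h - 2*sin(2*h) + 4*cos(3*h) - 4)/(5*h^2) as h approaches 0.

-18/5

Substitution gives 0/0; apply L'Hôpital's rule 2 times.
After differentiating numerator and denominator 2 times the quotient is (8*sin(2*h) - 36*cos(3*h))/(10); at h = 0 this is -18/5.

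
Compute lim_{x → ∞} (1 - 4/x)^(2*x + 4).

The base → 1 and the exponent → ∞: a 1^∞ form.
Take logarithms: (2x + 4)·ln(1 - 4/x). Since ln(1+u) ~ u for small u, this behaves like (2x)·(-4/x) → -8.
So the limit is e^(-8).

e^(-8)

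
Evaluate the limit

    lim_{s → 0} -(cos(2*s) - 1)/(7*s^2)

2/7

Direct substitution gives 0/0.
Apply L'Hôpital: lim (-2*sin(2*s))/(-14*s), still 0/0.
After 2 applications of L'Hôpital's rule the quotient is (-4*cos(2*s))/(-14); substituting s = 0 gives 2/7.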